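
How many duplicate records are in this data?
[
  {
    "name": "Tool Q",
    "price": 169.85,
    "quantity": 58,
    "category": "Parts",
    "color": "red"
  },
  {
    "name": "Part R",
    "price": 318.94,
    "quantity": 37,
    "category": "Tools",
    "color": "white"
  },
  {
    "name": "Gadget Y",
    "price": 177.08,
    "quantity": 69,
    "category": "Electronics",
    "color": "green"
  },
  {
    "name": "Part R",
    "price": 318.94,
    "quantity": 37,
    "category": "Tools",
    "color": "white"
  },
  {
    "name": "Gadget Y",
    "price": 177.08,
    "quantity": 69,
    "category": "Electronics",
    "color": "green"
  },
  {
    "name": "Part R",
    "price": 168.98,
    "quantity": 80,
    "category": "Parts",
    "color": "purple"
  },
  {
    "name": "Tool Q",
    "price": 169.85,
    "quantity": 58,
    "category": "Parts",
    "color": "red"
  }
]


Checking 7 records for duplicates:

  Row 1: Tool Q ($169.85, qty 58)
  Row 2: Part R ($318.94, qty 37)
  Row 3: Gadget Y ($177.08, qty 69)
  Row 4: Part R ($318.94, qty 37) <-- DUPLICATE
  Row 5: Gadget Y ($177.08, qty 69) <-- DUPLICATE
  Row 6: Part R ($168.98, qty 80)
  Row 7: Tool Q ($169.85, qty 58) <-- DUPLICATE

Duplicates found: 3
Unique records: 4

3 duplicates, 4 unique


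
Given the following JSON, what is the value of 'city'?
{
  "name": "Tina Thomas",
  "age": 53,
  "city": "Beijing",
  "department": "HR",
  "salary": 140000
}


Looking up field 'city'
Value: Beijing

Beijing


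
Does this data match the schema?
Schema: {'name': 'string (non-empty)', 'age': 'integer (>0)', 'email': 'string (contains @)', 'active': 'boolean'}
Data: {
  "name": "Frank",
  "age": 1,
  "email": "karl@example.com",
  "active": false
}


Validating each field against schema:
  name: OK (non-empty string)
  age: OK (positive integer)
  email: OK (string with @)
  active: OK (boolean)

Result: VALID

VALID


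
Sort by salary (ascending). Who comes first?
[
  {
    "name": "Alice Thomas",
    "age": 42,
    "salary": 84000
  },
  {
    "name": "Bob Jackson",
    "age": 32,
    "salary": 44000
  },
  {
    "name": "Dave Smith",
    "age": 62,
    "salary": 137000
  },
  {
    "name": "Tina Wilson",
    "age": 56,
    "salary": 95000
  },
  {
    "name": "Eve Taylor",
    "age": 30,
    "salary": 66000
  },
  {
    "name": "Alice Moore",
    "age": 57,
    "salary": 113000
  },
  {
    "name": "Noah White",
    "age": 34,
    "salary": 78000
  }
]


Sort by: salary (ascending)

Sorted order:
  1. Bob Jackson (salary = 44000)
  2. Eve Taylor (salary = 66000)
  3. Noah White (salary = 78000)
  4. Alice Thomas (salary = 84000)
  5. Tina Wilson (salary = 95000)
  6. Alice Moore (salary = 113000)
  7. Dave Smith (salary = 137000)

First: Bob Jackson

Bob Jackson


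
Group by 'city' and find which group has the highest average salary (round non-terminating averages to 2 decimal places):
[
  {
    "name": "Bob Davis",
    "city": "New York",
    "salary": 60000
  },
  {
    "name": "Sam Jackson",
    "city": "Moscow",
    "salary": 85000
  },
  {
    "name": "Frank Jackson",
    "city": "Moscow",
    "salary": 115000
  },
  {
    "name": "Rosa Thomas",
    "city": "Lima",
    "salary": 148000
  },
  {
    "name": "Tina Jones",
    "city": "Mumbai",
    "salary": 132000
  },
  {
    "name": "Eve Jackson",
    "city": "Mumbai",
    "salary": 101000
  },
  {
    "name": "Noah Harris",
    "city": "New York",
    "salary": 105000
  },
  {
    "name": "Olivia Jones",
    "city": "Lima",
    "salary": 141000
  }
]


Group by: city

Groups:
  Lima: 2 people, avg salary = 289000/2 = $144500
  Moscow: 2 people, avg salary = 200000/2 = $100000
  Mumbai: 2 people, avg salary = 233000/2 = $116500
  New York: 2 people, avg salary = 165000/2 = $82500

Highest average salary: Lima ($144500)

Lima ($144500)


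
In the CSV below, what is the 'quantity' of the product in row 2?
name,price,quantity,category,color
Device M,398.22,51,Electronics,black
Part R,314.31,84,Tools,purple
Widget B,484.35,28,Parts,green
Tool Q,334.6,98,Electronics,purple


Query: Row 2 ('Part R'), column 'quantity'
Value: 84

84


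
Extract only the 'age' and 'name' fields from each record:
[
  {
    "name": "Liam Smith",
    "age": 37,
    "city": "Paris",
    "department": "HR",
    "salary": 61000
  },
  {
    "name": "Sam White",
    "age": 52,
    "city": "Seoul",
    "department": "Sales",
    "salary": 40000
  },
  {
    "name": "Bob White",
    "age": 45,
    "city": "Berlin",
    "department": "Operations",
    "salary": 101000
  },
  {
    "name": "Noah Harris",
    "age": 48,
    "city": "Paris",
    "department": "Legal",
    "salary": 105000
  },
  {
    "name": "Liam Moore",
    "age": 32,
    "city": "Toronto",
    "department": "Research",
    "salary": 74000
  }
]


Original: 5 records with fields: name, age, city, department, salary
Keep: ['age', 'name']
Drop: ['city', 'department', 'salary']
Result: 5 records, 2 fields each

[
  {
    "age": 37,
    "name": "Liam Smith"
  },
  {
    "age": 52,
    "name": "Sam White"
  },
  {
    "age": 45,
    "name": "Bob White"
  },
  {
    "age": 48,
    "name": "Noah Harris"
  },
  {
    "age": 32,
    "name": "Liam Moore"
  }
]


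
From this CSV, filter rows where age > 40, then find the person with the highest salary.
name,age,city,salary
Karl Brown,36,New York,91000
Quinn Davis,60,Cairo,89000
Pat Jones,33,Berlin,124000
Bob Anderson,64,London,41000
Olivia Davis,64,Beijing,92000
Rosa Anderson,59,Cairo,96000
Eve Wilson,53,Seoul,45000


Filter: age > 40
Sort by: salary (descending)

Filtered records (5):
  Rosa Anderson, age 59, salary $96000
  Olivia Davis, age 64, salary $92000
  Quinn Davis, age 60, salary $89000
  Eve Wilson, age 53, salary $45000
  Bob Anderson, age 64, salary $41000

Highest salary: Rosa Anderson ($96000)

Rosa Anderson


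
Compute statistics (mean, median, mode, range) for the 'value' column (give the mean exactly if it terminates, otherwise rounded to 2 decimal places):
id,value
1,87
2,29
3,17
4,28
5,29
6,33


Data: [87, 29, 17, 28, 29, 33]
Count: 6
Sum: 223
Mean: 223/6 ≈ 37.17 (rounded to 2 decimal places)
Sorted: [17, 28, 29, 29, 33, 87]
Median: 29.0
Mode: 29 (2 times)
Range: 87 - 17 = 70
Min: 17, Max: 87

mean≈37.17, median=29.0, mode=29, range=70


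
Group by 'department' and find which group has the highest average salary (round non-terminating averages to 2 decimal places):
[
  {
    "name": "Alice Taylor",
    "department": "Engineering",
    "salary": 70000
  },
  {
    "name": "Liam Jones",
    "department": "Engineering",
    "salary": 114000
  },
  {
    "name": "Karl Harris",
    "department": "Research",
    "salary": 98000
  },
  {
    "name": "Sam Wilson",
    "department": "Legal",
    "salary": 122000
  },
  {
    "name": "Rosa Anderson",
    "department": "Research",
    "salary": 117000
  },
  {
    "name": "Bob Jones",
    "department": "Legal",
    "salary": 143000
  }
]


Group by: department

Groups:
  Engineering: 2 people, avg salary = 184000/2 = $92000
  Legal: 2 people, avg salary = 265000/2 = $132500
  Research: 2 people, avg salary = 215000/2 = $107500

Highest average salary: Legal ($132500)

Legal ($132500)


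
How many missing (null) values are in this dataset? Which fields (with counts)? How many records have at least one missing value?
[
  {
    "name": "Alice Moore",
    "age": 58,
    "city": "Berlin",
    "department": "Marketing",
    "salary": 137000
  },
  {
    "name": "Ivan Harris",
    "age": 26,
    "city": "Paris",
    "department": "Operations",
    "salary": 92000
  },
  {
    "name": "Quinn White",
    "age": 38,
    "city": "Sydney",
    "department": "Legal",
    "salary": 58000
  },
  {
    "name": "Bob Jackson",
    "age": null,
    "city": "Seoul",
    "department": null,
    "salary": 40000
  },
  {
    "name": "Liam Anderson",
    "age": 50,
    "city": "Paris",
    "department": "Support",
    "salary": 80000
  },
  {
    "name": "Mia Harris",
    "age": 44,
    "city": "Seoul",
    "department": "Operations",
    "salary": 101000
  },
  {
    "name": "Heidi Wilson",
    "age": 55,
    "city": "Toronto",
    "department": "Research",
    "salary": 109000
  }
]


Checking for missing (null) values in 7 records:

  Alice Moore: complete
  Ivan Harris: complete
  Quinn White: complete
  Bob Jackson: age, department
  Liam Anderson: complete
  Mia Harris: complete
  Heidi Wilson: complete

Per field:
  name: 0 missing
  age: 1 missing
  city: 0 missing
  department: 1 missing
  salary: 0 missing

Total missing values: 2
Records with any missing: 1

2 missing values (age: 1, department: 1); 1 incomplete records


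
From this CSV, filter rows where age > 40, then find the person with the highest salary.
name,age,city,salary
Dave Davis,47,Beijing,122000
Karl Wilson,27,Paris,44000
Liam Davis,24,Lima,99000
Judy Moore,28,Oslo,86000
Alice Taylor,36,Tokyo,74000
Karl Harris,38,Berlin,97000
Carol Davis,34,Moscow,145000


Filter: age > 40
Sort by: salary (descending)

Filtered records (1):
  Dave Davis, age 47, salary $122000

Highest salary: Dave Davis ($122000)

Dave Davis


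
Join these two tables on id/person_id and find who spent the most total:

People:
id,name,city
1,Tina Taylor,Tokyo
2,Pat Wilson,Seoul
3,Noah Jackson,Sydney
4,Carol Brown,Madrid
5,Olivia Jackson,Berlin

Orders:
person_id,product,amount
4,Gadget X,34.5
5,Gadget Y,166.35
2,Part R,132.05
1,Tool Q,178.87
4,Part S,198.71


Join on: people.id = orders.person_id

Joined rows:
  Carol Brown (Madrid) bought Gadget X for $34.5
  Olivia Jackson (Berlin) bought Gadget Y for $166.35
  Pat Wilson (Seoul) bought Part R for $132.05
  Tina Taylor (Tokyo) bought Tool Q for $178.87
  Carol Brown (Madrid) bought Part S for $198.71

Total per person:
  Carol Brown: $233.21
  Tina Taylor: $178.87
  Olivia Jackson: $166.35
  Pat Wilson: $132.05

Top spender: Carol Brown ($233.21)

Carol Brown ($233.21)


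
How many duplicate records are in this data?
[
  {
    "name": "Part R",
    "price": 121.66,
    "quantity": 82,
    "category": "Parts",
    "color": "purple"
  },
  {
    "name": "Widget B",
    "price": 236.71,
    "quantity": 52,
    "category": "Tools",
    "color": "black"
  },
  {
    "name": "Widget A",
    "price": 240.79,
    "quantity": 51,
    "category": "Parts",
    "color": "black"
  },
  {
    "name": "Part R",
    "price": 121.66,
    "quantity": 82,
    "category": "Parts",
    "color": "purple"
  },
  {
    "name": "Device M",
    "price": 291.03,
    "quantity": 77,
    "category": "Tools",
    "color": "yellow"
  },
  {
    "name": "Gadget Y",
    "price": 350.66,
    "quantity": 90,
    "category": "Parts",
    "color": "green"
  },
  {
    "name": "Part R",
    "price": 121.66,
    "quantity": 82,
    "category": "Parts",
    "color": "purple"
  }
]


Checking 7 records for duplicates:

  Row 1: Part R ($121.66, qty 82)
  Row 2: Widget B ($236.71, qty 52)
  Row 3: Widget A ($240.79, qty 51)
  Row 4: Part R ($121.66, qty 82) <-- DUPLICATE
  Row 5: Device M ($291.03, qty 77)
  Row 6: Gadget Y ($350.66, qty 90)
  Row 7: Part R ($121.66, qty 82) <-- DUPLICATE

Duplicates found: 2
Unique records: 5

2 duplicates, 5 unique


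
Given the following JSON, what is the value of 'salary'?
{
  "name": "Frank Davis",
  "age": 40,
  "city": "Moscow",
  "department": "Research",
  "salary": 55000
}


Looking up field 'salary'
Value: 55000

55000


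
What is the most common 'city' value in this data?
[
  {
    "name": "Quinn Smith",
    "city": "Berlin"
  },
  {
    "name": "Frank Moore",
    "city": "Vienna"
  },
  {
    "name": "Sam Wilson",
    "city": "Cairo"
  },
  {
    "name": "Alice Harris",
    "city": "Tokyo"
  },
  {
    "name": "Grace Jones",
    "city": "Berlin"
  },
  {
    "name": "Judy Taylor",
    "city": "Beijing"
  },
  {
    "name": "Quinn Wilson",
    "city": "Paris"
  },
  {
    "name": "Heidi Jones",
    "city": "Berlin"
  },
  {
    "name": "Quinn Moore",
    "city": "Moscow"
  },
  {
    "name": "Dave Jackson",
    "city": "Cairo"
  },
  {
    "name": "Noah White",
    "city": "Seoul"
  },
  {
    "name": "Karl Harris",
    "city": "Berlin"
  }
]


Counting 'city' values across 12 records:

  Berlin: 4 ####
  Cairo: 2 ##
  Vienna: 1 #
  Tokyo: 1 #
  Beijing: 1 #
  Paris: 1 #
  Moscow: 1 #
  Seoul: 1 #

Most common: Berlin (4 times)

Berlin (4 times)


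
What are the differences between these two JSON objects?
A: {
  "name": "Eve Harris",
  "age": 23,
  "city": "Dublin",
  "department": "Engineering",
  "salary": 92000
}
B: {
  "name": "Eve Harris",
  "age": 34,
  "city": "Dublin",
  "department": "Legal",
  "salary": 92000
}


Comparing each field (in key order):
  name: same
  age: DIFFERENT
  city: same
  department: DIFFERENT
  salary: same
Differences:
  age: 23 -> 34
  department: Engineering -> Legal

2 field(s) changed

2 changes: age, department


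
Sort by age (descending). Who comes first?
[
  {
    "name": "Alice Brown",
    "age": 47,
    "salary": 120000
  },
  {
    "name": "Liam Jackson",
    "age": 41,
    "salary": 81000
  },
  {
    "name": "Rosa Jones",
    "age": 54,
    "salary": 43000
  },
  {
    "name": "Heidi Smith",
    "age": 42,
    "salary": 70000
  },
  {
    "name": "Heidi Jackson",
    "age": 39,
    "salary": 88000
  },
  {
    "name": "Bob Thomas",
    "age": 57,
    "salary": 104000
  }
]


Sort by: age (descending)

Sorted order:
  1. Bob Thomas (age = 57)
  2. Rosa Jones (age = 54)
  3. Alice Brown (age = 47)
  4. Heidi Smith (age = 42)
  5. Liam Jackson (age = 41)
  6. Heidi Jackson (age = 39)

First: Bob Thomas

Bob Thomas


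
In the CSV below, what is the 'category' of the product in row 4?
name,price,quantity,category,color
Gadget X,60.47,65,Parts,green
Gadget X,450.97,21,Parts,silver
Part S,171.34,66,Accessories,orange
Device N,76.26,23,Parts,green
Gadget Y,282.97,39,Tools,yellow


Query: Row 4 ('Device N'), column 'category'
Value: Parts

Parts


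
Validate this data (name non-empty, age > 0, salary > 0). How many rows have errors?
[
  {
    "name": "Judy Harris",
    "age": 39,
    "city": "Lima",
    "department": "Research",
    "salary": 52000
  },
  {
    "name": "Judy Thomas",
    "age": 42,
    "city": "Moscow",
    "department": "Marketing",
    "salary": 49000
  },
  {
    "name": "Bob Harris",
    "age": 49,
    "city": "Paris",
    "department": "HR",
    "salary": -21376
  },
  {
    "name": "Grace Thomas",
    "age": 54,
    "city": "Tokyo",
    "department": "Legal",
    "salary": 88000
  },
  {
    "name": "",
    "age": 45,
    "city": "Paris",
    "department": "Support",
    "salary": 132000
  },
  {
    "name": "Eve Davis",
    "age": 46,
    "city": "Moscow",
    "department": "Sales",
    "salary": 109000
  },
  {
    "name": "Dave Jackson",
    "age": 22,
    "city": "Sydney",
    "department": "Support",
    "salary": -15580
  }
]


Validating 7 records:
Rules: name non-empty, age > 0, salary > 0

  Row 1 (Judy Harris): OK
  Row 2 (Judy Thomas): OK
  Row 3 (Bob Harris): negative salary: -21376
  Row 4 (Grace Thomas): OK
  Row 5 (???): empty name
  Row 6 (Eve Davis): OK
  Row 7 (Dave Jackson): negative salary: -15580

Total errors: 3

3 errors


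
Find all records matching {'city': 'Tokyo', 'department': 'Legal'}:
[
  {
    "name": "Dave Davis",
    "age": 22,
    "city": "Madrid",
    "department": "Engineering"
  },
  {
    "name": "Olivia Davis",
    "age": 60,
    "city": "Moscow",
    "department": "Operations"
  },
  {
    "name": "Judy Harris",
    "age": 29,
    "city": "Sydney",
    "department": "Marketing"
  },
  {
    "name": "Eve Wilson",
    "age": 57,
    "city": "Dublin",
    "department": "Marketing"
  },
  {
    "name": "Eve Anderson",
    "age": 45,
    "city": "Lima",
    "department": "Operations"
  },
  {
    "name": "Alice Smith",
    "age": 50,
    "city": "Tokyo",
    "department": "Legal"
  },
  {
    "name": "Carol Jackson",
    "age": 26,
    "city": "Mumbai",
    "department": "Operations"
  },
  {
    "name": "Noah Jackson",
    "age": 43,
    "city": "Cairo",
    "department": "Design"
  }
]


Search criteria: {'city': 'Tokyo', 'department': 'Legal'}

Checking 8 records:
  Dave Davis: {city: Madrid, department: Engineering}
  Olivia Davis: {city: Moscow, department: Operations}
  Judy Harris: {city: Sydney, department: Marketing}
  Eve Wilson: {city: Dublin, department: Marketing}
  Eve Anderson: {city: Lima, department: Operations}
  Alice Smith: {city: Tokyo, department: Legal} <-- MATCH
  Carol Jackson: {city: Mumbai, department: Operations}
  Noah Jackson: {city: Cairo, department: Design}

Matches: ["Alice Smith"]

["Alice Smith"]


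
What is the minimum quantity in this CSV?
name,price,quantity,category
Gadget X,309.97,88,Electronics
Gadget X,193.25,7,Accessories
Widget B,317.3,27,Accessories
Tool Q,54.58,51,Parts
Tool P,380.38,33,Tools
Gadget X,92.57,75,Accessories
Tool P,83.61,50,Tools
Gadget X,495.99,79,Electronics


Computing minimum quantity:
Values: [88, 7, 27, 51, 33, 75, 50, 79]
Min = 7

7


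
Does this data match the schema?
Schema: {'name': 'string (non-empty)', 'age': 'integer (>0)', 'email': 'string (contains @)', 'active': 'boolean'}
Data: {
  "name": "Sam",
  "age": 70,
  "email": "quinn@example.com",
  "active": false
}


Validating each field against schema:
  name: OK (non-empty string)
  age: OK (positive integer)
  email: OK (string with @)
  active: OK (boolean)

Result: VALID

VALID


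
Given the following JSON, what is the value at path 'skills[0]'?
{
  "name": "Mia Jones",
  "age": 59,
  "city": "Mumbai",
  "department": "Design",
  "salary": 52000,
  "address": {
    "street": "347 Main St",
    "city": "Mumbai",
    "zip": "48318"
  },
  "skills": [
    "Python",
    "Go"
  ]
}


Query: skills[0]
Path: skills -> first element
Value: Python

Python


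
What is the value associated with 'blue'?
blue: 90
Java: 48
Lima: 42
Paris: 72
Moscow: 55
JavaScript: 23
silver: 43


Looking up key 'blue'
Value: 90

90


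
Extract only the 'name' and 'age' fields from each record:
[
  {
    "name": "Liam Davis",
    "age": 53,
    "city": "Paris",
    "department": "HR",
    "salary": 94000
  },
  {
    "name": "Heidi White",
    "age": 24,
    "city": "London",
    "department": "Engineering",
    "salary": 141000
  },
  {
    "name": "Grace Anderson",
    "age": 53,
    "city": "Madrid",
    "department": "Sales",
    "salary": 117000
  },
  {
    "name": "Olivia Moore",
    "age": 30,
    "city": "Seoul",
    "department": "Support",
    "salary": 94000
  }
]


Original: 4 records with fields: name, age, city, department, salary
Keep: ['name', 'age']
Drop: ['city', 'department', 'salary']
Result: 4 records, 2 fields each

[
  {
    "name": "Liam Davis",
    "age": 53
  },
  {
    "name": "Heidi White",
    "age": 24
  },
  {
    "name": "Grace Anderson",
    "age": 53
  },
  {
    "name": "Olivia Moore",
    "age": 30
  }
]


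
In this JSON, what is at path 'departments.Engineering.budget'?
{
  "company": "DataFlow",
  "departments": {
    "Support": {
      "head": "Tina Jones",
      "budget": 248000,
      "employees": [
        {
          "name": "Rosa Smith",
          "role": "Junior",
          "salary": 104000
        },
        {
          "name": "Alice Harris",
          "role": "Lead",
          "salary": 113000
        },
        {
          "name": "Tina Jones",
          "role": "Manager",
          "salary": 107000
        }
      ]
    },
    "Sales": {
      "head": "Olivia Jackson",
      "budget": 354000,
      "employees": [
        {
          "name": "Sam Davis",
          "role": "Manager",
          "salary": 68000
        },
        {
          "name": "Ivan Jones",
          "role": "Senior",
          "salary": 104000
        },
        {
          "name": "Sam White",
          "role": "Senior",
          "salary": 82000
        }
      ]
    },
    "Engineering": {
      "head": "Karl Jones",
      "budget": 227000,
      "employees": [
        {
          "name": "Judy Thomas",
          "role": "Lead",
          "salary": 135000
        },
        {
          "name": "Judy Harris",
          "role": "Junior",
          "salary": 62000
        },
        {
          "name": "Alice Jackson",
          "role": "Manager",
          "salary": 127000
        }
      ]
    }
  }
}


Path: departments.Engineering.budget

Navigate:
  -> departments
  -> Engineering
  -> budget = 227000

227000


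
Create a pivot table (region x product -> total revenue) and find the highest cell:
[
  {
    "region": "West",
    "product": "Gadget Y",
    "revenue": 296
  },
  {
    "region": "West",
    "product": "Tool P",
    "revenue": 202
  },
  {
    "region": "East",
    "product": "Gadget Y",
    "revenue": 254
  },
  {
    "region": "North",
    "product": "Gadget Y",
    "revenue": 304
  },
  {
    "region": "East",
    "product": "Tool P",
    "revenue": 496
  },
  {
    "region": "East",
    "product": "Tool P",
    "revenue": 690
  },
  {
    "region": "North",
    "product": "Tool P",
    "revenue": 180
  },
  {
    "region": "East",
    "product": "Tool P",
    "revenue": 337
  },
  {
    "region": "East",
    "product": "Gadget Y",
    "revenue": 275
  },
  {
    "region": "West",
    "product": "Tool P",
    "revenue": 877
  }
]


Pivot: region (rows) x product (columns) -> total revenue

     Gadget Y      Tool P      
East           529          1523  
North          304           180  
West           296          1079  

Highest: East / Tool P = $1523

East / Tool P = $1523


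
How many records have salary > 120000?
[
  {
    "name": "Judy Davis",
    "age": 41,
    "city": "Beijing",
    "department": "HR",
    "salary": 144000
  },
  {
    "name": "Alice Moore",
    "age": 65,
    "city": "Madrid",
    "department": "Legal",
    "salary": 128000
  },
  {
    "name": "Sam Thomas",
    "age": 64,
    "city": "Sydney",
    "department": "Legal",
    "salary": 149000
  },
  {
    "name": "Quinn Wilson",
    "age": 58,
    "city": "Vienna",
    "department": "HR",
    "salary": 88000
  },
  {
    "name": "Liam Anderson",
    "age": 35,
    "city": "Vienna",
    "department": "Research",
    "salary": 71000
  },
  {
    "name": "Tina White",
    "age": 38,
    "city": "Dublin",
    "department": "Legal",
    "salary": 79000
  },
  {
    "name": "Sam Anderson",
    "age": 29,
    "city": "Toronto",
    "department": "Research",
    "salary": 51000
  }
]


Data: 7 records
Condition: salary > 120000

Checking each record:
  Judy Davis: 144000 MATCH
  Alice Moore: 128000 MATCH
  Sam Thomas: 149000 MATCH
  Quinn Wilson: 88000
  Liam Anderson: 71000
  Tina White: 79000
  Sam Anderson: 51000

Count: 3

3


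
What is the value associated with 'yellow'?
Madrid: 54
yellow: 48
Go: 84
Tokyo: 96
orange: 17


Looking up key 'yellow'
Value: 48

48


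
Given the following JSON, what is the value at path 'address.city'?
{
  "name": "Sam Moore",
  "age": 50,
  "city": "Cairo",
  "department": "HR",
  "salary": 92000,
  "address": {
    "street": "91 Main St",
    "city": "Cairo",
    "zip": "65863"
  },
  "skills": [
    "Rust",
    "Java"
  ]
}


Query: address.city
Path: address -> city
Value: Cairo

Cairo


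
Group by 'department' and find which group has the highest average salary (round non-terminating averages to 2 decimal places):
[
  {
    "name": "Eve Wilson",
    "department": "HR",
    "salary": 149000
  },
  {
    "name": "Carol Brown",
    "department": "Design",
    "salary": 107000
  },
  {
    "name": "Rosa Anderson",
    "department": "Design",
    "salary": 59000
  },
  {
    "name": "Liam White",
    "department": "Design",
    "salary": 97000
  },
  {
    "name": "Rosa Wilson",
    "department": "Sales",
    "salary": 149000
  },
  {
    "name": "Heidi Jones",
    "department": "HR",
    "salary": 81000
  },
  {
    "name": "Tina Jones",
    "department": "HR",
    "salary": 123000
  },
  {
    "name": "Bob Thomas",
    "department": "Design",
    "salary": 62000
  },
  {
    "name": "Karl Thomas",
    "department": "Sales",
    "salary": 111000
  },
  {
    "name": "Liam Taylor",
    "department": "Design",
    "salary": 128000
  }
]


Group by: department

Groups:
  Design: 5 people, avg salary = 453000/5 = $90600
  HR: 3 people, avg salary = 353000/3 ≈ $117666.67
  Sales: 2 people, avg salary = 260000/2 = $130000

Highest average salary: Sales ($130000)

Sales ($130000)


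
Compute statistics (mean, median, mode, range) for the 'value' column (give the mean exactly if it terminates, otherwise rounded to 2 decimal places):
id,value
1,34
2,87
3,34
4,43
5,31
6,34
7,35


Data: [34, 87, 34, 43, 31, 34, 35]
Count: 7
Sum: 298
Mean: 298/7 ≈ 42.57 (rounded to 2 decimal places)
Sorted: [31, 34, 34, 34, 35, 43, 87]
Median: 34.0
Mode: 34 (3 times)
Range: 87 - 31 = 56
Min: 31, Max: 87

mean≈42.57, median=34.0, mode=34, range=56


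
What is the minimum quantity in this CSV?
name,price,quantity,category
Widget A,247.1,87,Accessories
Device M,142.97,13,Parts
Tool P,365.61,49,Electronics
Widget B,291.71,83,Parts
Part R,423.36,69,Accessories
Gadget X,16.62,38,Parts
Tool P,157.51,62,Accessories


Computing minimum quantity:
Values: [87, 13, 49, 83, 69, 38, 62]
Min = 13

13


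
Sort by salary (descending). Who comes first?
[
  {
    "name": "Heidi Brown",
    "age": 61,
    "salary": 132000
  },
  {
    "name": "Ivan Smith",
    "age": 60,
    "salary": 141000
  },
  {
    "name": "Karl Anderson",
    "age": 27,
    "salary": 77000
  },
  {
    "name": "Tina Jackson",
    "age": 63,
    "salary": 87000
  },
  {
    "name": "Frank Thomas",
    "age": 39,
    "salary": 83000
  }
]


Sort by: salary (descending)

Sorted order:
  1. Ivan Smith (salary = 141000)
  2. Heidi Brown (salary = 132000)
  3. Tina Jackson (salary = 87000)
  4. Frank Thomas (salary = 83000)
  5. Karl Anderson (salary = 77000)

First: Ivan Smith

Ivan Smith


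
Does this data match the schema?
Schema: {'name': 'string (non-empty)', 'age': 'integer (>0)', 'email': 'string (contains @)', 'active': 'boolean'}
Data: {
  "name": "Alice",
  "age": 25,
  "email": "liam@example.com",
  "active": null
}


Validating each field against schema:
  name: OK (non-empty string)
  age: OK (positive integer)
  email: OK (string with @)
  active: FAIL (null is not a boolean)

Result: INVALID (1 error: active)

INVALID (1 error: active)


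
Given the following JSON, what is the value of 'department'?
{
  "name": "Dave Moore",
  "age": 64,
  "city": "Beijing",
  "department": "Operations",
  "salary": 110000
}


Looking up field 'department'
Value: Operations

Operations


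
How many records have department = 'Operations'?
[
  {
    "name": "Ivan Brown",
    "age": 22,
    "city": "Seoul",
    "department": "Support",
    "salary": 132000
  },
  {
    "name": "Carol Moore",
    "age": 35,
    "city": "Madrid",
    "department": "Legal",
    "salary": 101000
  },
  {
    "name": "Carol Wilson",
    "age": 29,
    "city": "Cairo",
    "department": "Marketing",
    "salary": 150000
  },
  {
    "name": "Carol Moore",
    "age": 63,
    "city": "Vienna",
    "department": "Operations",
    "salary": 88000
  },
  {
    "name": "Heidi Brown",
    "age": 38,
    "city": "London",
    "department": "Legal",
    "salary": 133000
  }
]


Data: 5 records
Condition: department = 'Operations'

Checking each record:
  Ivan Brown: Support
  Carol Moore: Legal
  Carol Wilson: Marketing
  Carol Moore: Operations MATCH
  Heidi Brown: Legal

Count: 1

1


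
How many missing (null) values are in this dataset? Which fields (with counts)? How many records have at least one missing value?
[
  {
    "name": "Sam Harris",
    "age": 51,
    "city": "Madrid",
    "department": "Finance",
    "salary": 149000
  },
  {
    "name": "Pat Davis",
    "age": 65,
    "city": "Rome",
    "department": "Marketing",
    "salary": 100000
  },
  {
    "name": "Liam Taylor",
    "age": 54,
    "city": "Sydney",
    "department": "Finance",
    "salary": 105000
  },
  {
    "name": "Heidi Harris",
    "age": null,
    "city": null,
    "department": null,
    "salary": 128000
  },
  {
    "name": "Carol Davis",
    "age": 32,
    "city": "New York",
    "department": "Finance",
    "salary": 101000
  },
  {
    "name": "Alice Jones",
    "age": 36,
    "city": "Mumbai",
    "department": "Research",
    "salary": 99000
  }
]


Checking for missing (null) values in 6 records:

  Sam Harris: complete
  Pat Davis: complete
  Liam Taylor: complete
  Heidi Harris: age, city, department
  Carol Davis: complete
  Alice Jones: complete

Per field:
  name: 0 missing
  age: 1 missing
  city: 1 missing
  department: 1 missing
  salary: 0 missing

Total missing values: 3
Records with any missing: 1

3 missing values (age: 1, city: 1, department: 1); 1 incomplete records


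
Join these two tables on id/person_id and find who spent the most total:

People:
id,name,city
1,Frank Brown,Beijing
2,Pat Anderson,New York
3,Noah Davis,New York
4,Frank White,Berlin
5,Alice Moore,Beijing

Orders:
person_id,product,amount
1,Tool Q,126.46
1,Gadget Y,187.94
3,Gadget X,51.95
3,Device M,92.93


Join on: people.id = orders.person_id

Joined rows:
  Frank Brown (Beijing) bought Tool Q for $126.46
  Frank Brown (Beijing) bought Gadget Y for $187.94
  Noah Davis (New York) bought Gadget X for $51.95
  Noah Davis (New York) bought Device M for $92.93

Total per person:
  Frank Brown: $314.40
  Noah Davis: $144.88

Top spender: Frank Brown ($314.40)

Frank Brown ($314.40)


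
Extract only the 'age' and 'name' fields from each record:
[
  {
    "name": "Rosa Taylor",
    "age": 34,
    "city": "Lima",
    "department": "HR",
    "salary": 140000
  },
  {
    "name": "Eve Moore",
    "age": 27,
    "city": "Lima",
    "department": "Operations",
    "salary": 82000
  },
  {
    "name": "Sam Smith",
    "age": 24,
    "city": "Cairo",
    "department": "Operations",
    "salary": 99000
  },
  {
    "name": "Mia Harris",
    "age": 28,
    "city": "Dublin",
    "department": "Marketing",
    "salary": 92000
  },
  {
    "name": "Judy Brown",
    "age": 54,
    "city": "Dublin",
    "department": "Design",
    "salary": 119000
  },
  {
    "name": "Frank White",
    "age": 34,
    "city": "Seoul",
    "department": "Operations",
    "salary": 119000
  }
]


Original: 6 records with fields: name, age, city, department, salary
Keep: ['age', 'name']
Drop: ['city', 'department', 'salary']
Result: 6 records, 2 fields each

[
  {
    "age": 34,
    "name": "Rosa Taylor"
  },
  {
    "age": 27,
    "name": "Eve Moore"
  },
  {
    "age": 24,
    "name": "Sam Smith"
  },
  {
    "age": 28,
    "name": "Mia Harris"
  },
  {
    "age": 54,
    "name": "Judy Brown"
  },
  {
    "age": 34,
    "name": "Frank White"
  }
]


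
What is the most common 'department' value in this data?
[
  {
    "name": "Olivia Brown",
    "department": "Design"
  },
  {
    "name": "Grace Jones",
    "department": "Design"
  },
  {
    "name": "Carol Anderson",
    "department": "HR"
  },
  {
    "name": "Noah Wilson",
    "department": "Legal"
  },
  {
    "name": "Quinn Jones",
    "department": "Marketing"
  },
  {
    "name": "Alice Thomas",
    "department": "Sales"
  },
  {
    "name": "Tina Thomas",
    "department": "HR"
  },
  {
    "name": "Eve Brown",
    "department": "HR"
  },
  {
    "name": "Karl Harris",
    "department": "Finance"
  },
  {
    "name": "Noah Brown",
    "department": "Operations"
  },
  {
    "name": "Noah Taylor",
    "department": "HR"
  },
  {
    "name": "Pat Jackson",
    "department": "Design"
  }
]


Counting 'department' values across 12 records:

  HR: 4 ####
  Design: 3 ###
  Legal: 1 #
  Marketing: 1 #
  Sales: 1 #
  Finance: 1 #
  Operations: 1 #

Most common: HR (4 times)

HR (4 times)


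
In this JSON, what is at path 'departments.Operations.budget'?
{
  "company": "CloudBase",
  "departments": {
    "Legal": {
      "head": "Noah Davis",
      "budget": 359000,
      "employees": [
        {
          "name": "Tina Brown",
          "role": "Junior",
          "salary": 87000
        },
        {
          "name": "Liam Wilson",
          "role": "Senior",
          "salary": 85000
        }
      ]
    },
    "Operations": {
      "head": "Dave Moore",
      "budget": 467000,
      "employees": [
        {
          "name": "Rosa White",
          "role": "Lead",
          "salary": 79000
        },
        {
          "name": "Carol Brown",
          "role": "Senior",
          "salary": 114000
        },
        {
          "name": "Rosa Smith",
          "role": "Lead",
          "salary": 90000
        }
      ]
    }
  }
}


Path: departments.Operations.budget

Navigate:
  -> departments
  -> Operations
  -> budget = 467000

467000


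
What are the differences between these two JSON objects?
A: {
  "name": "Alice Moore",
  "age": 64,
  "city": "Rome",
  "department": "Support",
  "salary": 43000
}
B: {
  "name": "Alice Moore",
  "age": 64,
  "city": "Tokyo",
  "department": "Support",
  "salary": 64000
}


Comparing each field (in key order):
  name: same
  age: same
  city: DIFFERENT
  department: same
  salary: DIFFERENT
Differences:
  city: Rome -> Tokyo
  salary: 43000 -> 64000

2 field(s) changed

2 changes: city, salary


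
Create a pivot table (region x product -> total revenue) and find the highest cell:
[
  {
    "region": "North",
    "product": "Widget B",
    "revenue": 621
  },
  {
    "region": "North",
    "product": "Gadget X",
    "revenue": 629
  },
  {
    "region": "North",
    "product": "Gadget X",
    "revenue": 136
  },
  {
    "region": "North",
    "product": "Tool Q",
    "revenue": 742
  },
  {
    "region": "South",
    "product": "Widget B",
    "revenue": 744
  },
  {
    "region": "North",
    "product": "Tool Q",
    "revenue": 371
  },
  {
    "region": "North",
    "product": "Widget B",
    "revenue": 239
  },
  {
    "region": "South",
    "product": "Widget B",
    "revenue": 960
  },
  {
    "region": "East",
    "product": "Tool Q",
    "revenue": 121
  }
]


Pivot: region (rows) x product (columns) -> total revenue

     Gadget X      Tool Q        Widget B    
East             0           121             0  
North          765          1113           860  
South            0             0          1704  

Highest: South / Widget B = $1704

South / Widget B = $1704


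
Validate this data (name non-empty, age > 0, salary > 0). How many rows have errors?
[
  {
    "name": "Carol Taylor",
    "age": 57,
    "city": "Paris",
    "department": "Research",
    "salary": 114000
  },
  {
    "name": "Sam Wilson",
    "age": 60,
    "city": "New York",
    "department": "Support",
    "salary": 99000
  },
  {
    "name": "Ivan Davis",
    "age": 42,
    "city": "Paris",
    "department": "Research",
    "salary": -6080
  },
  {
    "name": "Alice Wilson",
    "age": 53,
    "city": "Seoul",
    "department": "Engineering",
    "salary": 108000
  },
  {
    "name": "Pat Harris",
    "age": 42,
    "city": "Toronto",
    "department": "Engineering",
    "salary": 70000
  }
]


Validating 5 records:
Rules: name non-empty, age > 0, salary > 0

  Row 1 (Carol Taylor): OK
  Row 2 (Sam Wilson): OK
  Row 3 (Ivan Davis): negative salary: -6080
  Row 4 (Alice Wilson): OK
  Row 5 (Pat Harris): OK

Total errors: 1

1 errors


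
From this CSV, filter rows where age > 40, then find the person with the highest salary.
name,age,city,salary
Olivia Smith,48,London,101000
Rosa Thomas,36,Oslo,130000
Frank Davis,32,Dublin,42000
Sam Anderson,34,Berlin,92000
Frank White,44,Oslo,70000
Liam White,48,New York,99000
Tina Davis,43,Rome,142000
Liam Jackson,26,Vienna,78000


Filter: age > 40
Sort by: salary (descending)

Filtered records (4):
  Tina Davis, age 43, salary $142000
  Olivia Smith, age 48, salary $101000
  Liam White, age 48, salary $99000
  Frank White, age 44, salary $70000

Highest salary: Tina Davis ($142000)

Tina Davis


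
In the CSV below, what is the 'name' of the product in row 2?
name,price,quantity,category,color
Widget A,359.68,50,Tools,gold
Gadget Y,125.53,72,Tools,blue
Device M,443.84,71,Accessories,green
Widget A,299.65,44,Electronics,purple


Query: Row 2 ('Gadget Y'), column 'name'
Value: Gadget Y

Gadget Y


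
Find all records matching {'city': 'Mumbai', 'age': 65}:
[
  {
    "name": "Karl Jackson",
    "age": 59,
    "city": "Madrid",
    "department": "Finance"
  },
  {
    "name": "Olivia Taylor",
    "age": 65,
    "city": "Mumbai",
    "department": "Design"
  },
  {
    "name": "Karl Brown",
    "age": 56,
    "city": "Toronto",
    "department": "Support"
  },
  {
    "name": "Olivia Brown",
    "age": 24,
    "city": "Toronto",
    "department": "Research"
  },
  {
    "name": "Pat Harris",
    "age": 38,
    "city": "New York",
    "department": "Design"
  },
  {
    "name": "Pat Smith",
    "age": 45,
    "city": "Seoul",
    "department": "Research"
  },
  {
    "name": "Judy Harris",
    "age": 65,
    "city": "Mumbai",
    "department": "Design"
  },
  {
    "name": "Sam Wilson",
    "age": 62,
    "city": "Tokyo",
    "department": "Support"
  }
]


Search criteria: {'city': 'Mumbai', 'age': 65}

Checking 8 records:
  Karl Jackson: {city: Madrid, age: 59}
  Olivia Taylor: {city: Mumbai, age: 65} <-- MATCH
  Karl Brown: {city: Toronto, age: 56}
  Olivia Brown: {city: Toronto, age: 24}
  Pat Harris: {city: New York, age: 38}
  Pat Smith: {city: Seoul, age: 45}
  Judy Harris: {city: Mumbai, age: 65} <-- MATCH
  Sam Wilson: {city: Tokyo, age: 62}

Matches: ["Olivia Taylor", "Judy Harris"]

["Olivia Taylor", "Judy Harris"]


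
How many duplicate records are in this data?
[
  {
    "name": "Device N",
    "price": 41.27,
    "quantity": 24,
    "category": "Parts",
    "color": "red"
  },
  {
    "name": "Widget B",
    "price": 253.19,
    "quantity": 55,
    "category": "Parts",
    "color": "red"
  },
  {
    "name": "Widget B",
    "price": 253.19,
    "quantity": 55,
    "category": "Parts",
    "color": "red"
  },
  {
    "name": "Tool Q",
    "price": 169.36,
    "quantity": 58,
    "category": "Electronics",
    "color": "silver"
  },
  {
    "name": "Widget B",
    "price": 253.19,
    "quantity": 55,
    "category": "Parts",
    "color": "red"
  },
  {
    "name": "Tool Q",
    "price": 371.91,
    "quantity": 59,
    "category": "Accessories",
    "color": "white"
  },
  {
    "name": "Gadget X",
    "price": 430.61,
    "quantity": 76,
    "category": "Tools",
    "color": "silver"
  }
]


Checking 7 records for duplicates:

  Row 1: Device N ($41.27, qty 24)
  Row 2: Widget B ($253.19, qty 55)
  Row 3: Widget B ($253.19, qty 55) <-- DUPLICATE
  Row 4: Tool Q ($169.36, qty 58)
  Row 5: Widget B ($253.19, qty 55) <-- DUPLICATE
  Row 6: Tool Q ($371.91, qty 59)
  Row 7: Gadget X ($430.61, qty 76)

Duplicates found: 2
Unique records: 5

2 duplicates, 5 unique


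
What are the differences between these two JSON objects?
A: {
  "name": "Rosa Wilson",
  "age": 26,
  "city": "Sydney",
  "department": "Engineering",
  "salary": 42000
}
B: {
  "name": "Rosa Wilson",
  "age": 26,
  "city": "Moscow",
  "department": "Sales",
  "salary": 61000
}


Comparing each field (in key order):
  name: same
  age: same
  city: DIFFERENT
  department: DIFFERENT
  salary: DIFFERENT
Differences:
  city: Sydney -> Moscow
  department: Engineering -> Sales
  salary: 42000 -> 61000

3 field(s) changed

3 changes: city, department, salary


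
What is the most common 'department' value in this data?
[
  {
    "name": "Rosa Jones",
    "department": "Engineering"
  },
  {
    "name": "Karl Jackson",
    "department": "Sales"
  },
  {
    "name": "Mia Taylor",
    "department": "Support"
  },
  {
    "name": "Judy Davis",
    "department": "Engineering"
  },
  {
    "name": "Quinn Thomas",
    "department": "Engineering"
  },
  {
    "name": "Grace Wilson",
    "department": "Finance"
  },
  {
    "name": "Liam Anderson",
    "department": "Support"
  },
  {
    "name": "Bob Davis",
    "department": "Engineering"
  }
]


Counting 'department' values across 8 records:

  Engineering: 4 ####
  Support: 2 ##
  Sales: 1 #
  Finance: 1 #

Most common: Engineering (4 times)

Engineering (4 times)


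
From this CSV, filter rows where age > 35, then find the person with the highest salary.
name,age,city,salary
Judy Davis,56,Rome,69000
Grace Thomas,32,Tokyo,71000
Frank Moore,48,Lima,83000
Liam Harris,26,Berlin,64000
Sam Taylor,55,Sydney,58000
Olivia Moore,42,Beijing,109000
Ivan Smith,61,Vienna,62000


Filter: age > 35
Sort by: salary (descending)

Filtered records (5):
  Olivia Moore, age 42, salary $109000
  Frank Moore, age 48, salary $83000
  Judy Davis, age 56, salary $69000
  Ivan Smith, age 61, salary $62000
  Sam Taylor, age 55, salary $58000

Highest salary: Olivia Moore ($109000)

Olivia Moore
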